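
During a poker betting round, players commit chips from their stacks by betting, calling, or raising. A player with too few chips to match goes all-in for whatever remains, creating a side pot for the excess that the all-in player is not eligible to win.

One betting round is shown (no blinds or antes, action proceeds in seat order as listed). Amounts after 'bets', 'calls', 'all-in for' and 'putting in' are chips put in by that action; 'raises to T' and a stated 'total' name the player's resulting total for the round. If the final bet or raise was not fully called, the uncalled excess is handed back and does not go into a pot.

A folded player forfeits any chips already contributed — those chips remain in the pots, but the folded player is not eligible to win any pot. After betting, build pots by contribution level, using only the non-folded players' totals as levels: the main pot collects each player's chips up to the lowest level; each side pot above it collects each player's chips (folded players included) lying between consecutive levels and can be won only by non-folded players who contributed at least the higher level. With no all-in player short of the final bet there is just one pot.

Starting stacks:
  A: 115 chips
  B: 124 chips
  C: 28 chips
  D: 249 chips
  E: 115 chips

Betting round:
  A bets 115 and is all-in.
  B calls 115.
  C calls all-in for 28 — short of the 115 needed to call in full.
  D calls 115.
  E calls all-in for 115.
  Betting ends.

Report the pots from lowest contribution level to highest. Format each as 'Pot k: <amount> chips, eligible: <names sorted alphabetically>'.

Contributions: A=115, B=115, C=28, D=115, E=115
Pot levels (distinct totals of non-folded players): 28, 115
Layer 1-28: 28 each from A, B, C, D, E = 28*5 = 140 chips; eligible A, B, C, D, E
Layer 29-115: 87 each from A, B, D, E = 87*4 = 348 chips; eligible A, B, D, E

Pot 1: 140 chips, eligible: A, B, C, D, E
Pot 2: 348 chips, eligible: A, B, D, E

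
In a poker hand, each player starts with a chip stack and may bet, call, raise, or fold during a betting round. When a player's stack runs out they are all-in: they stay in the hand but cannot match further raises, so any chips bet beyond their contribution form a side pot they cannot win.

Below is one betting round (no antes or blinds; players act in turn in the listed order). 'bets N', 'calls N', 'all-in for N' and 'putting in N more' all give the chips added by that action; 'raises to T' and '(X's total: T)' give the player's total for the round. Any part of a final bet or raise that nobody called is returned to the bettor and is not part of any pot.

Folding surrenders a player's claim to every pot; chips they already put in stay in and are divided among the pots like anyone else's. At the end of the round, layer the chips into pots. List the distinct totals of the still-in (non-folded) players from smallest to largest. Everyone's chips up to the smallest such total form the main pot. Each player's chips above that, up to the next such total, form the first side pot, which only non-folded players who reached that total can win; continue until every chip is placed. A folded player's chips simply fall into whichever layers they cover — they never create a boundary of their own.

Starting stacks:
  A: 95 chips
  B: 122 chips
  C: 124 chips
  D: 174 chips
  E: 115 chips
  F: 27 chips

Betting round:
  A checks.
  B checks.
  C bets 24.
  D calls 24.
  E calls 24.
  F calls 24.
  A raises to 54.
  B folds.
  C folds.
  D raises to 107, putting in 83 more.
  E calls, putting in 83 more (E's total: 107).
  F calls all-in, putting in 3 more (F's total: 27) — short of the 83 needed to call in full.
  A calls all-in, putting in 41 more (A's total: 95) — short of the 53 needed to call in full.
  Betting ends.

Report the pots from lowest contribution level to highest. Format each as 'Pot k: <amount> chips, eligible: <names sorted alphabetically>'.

Pot 1: 132 chips, eligible: A, D, E, F
Pot 2: 204 chips, eligible: A, D, E
Pot 3: 24 chips, eligible: D, E

Derivation:
Contributions: A=95, C=24, D=107, E=107, F=27
Folded: B, C
Pot levels (distinct totals of non-folded players): 27, 95, 107
Layer 1-27: A 27 + C 24 + D 27 + E 27 + F 27 = 132 chips; eligible A, D, E, F
Layer 28-95: 68 each from A, D, E = 68*3 = 204 chips; eligible A, D, E
Layer 96-107: 12 each from D, E = 12*2 = 24 chips; eligible D, E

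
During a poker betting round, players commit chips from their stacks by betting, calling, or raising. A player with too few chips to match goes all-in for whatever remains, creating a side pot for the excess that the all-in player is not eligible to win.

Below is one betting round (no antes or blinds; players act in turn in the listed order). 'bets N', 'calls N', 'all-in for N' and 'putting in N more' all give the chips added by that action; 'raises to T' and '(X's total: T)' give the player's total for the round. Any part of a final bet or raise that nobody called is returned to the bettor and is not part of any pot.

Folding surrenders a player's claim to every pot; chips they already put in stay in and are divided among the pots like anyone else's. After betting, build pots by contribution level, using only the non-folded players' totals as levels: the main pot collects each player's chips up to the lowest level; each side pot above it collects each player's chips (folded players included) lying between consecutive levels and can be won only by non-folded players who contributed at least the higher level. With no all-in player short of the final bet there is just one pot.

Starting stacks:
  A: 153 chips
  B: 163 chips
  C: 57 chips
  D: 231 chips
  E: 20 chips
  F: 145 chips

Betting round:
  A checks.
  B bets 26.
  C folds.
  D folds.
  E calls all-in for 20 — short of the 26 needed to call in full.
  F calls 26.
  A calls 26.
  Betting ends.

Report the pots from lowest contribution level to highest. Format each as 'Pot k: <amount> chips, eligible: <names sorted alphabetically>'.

Contributions: A=26, B=26, E=20, F=26
Folded: C, D
Pot levels (distinct totals of non-folded players): 20, 26
Layer 1-20: 20 each from A, B, E, F = 20*4 = 80 chips; eligible A, B, E, F
Layer 21-26: 6 each from A, B, F = 6*3 = 18 chips; eligible A, B, F

Pot 1: 80 chips, eligible: A, B, E, F
Pot 2: 18 chips, eligible: A, B, F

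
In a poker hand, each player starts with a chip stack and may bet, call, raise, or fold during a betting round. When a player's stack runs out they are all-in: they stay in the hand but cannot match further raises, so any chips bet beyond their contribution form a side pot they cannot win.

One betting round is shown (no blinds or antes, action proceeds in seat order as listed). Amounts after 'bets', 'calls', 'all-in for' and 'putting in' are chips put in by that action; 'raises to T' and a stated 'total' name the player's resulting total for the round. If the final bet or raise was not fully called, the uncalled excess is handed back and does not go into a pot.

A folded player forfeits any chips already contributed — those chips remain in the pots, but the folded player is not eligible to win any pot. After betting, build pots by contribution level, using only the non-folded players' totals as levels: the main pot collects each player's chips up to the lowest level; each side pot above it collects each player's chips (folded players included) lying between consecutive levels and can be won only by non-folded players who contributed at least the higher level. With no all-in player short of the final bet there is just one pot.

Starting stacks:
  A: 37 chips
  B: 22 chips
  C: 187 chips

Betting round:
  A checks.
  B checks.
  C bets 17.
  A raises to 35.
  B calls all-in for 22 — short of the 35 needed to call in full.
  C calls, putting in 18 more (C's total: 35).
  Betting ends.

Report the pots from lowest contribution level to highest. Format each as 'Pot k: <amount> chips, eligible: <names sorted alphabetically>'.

Contributions: A=35, B=22, C=35
Pot levels (distinct totals of non-folded players): 22, 35
Layer 1-22: 22 each from A, B, C = 22*3 = 66 chips; eligible A, B, C
Layer 23-35: 13 each from A, C = 13*2 = 26 chips; eligible A, C

Pot 1: 66 chips, eligible: A, B, C
Pot 2: 26 chips, eligible: A, C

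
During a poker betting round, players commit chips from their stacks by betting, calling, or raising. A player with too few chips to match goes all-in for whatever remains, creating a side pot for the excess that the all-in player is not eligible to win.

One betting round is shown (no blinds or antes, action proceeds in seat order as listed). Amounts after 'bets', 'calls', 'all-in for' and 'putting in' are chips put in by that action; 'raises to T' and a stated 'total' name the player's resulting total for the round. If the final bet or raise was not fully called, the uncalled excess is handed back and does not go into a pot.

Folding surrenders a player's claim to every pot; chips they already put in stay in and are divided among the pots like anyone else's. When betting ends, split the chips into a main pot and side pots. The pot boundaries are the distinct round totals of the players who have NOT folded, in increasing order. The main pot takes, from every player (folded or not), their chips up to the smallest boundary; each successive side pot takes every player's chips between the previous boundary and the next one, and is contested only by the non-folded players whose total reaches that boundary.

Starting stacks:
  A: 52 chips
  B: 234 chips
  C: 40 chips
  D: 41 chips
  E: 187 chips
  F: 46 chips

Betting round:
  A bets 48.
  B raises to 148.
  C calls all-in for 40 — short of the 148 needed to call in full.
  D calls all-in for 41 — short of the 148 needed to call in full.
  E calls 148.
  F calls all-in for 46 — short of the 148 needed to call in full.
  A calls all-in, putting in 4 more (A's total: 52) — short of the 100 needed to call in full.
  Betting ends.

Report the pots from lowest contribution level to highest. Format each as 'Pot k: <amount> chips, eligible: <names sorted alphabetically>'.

Contributions: A=52, B=148, C=40, D=41, E=148, F=46
Pot levels (distinct totals of non-folded players): 40, 41, 46, 52, 148
Layer 1-40: 40 each from A, B, C, D, E, F = 40*6 = 240 chips; eligible A, B, C, D, E, F
Layer 41-41: 1 each from A, B, D, E, F = 1*5 = 5 chips; eligible A, B, D, E, F
Layer 42-46: 5 each from A, B, E, F = 5*4 = 20 chips; eligible A, B, E, F
Layer 47-52: 6 each from A, B, E = 6*3 = 18 chips; eligible A, B, E
Layer 53-148: 96 each from B, E = 96*2 = 192 chips; eligible B, E

Pot 1: 240 chips, eligible: A, B, C, D, E, F
Pot 2: 5 chips, eligible: A, B, D, E, F
Pot 3: 20 chips, eligible: A, B, E, F
Pot 4: 18 chips, eligible: A, B, E
Pot 5: 192 chips, eligible: B, E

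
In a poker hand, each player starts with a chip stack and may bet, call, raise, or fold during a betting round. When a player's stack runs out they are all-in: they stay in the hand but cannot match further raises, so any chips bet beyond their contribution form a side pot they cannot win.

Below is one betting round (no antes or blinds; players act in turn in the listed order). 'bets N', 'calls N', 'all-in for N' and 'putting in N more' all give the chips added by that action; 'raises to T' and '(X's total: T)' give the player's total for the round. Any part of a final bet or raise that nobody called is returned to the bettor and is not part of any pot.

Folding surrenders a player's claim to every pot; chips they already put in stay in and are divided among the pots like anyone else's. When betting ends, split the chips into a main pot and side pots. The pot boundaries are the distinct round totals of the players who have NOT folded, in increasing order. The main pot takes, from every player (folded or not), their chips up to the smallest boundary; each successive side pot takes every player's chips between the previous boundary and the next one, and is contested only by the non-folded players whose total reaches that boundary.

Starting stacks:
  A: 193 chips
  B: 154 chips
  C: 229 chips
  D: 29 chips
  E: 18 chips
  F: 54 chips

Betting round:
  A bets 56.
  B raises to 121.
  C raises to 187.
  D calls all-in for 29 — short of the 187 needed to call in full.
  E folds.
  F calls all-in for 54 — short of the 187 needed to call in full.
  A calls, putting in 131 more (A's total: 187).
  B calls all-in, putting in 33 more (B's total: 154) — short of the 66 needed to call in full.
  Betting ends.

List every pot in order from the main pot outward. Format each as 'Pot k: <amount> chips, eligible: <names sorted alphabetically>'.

Contributions: A=187, B=154, C=187, D=29, F=54
Folded: E
Pot levels (distinct totals of non-folded players): 29, 54, 154, 187
Layer 1-29: 29 each from A, B, C, D, F = 29*5 = 145 chips; eligible A, B, C, D, F
Layer 30-54: 25 each from A, B, C, F = 25*4 = 100 chips; eligible A, B, C, F
Layer 55-154: 100 each from A, B, C = 100*3 = 300 chips; eligible A, B, C
Layer 155-187: 33 each from A, C = 33*2 = 66 chips; eligible A, C

Pot 1: 145 chips, eligible: A, B, C, D, F
Pot 2: 100 chips, eligible: A, B, C, F
Pot 3: 300 chips, eligible: A, B, C
Pot 4: 66 chips, eligible: A, C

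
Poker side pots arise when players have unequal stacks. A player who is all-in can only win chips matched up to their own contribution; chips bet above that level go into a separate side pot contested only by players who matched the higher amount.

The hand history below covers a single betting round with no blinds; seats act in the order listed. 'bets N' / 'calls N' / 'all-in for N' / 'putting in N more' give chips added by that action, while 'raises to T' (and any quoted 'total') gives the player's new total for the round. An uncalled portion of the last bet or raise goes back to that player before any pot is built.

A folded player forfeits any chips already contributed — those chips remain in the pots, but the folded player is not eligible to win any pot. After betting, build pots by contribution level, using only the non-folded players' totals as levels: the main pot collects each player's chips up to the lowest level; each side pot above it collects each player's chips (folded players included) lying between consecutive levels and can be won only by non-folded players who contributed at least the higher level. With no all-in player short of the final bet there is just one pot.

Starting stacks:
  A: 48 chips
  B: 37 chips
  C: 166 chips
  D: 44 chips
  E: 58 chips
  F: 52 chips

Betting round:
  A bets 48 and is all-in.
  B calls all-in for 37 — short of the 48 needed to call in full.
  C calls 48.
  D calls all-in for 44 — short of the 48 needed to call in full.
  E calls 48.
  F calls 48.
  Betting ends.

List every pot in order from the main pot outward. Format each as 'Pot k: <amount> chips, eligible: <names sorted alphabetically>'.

Contributions: A=48, B=37, C=48, D=44, E=48, F=48
Pot levels (distinct totals of non-folded players): 37, 44, 48
Layer 1-37: 37 each from A, B, C, D, E, F = 37*6 = 222 chips; eligible A, B, C, D, E, F
Layer 38-44: 7 each from A, C, D, E, F = 7*5 = 35 chips; eligible A, C, D, E, F
Layer 45-48: 4 each from A, C, E, F = 4*4 = 16 chips; eligible A, C, E, F

Pot 1: 222 chips, eligible: A, B, C, D, E, F
Pot 2: 35 chips, eligible: A, C, D, E, F
Pot 3: 16 chips, eligible: A, C, E, F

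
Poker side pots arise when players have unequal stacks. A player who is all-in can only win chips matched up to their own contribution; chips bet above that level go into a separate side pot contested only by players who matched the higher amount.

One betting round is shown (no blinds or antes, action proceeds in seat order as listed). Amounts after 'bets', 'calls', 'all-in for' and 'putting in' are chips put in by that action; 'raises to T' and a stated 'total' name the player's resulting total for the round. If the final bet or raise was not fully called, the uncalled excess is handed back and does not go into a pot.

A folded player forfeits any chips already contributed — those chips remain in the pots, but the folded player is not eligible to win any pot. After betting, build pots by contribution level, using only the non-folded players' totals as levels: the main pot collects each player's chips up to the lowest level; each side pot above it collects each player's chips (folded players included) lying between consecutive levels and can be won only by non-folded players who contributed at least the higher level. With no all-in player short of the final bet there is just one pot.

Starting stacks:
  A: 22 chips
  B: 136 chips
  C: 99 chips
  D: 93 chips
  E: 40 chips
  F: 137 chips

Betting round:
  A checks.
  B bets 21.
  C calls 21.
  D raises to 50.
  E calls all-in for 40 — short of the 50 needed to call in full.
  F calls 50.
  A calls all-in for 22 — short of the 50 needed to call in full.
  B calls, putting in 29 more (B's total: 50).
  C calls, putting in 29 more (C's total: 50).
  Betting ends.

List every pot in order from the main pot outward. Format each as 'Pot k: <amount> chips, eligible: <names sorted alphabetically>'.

Pot 1: 132 chips, eligible: A, B, C, D, E, F
Pot 2: 90 chips, eligible: B, C, D, E, F
Pot 3: 40 chips, eligible: B, C, D, F

Derivation:
Contributions: A=22, B=50, C=50, D=50, E=40, F=50
Pot levels (distinct totals of non-folded players): 22, 40, 50
Layer 1-22: 22 each from A, B, C, D, E, F = 22*6 = 132 chips; eligible A, B, C, D, E, F
Layer 23-40: 18 each from B, C, D, E, F = 18*5 = 90 chips; eligible B, C, D, E, F
Layer 41-50: 10 each from B, C, D, F = 10*4 = 40 chips; eligible B, C, D, F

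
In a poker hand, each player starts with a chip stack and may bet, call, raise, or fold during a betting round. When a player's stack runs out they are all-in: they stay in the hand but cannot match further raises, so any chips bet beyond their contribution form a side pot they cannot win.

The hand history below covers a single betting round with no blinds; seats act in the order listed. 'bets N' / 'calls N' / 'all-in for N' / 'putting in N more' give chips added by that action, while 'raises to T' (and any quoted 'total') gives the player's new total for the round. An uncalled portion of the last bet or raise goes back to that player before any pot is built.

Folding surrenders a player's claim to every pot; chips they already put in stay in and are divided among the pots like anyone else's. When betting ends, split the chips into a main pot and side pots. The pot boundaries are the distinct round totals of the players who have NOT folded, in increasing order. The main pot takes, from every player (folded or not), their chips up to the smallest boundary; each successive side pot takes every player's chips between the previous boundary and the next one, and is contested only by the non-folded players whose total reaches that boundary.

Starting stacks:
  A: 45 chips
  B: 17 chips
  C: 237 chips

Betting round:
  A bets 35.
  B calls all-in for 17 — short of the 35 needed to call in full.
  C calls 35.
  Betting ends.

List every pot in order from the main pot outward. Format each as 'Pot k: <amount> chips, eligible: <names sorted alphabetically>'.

Contributions: A=35, B=17, C=35
Pot levels (distinct totals of non-folded players): 17, 35
Layer 1-17: 17 each from A, B, C = 17*3 = 51 chips; eligible A, B, C
Layer 18-35: 18 each from A, C = 18*2 = 36 chips; eligible A, C

Pot 1: 51 chips, eligible: A, B, C
Pot 2: 36 chips, eligible: A, C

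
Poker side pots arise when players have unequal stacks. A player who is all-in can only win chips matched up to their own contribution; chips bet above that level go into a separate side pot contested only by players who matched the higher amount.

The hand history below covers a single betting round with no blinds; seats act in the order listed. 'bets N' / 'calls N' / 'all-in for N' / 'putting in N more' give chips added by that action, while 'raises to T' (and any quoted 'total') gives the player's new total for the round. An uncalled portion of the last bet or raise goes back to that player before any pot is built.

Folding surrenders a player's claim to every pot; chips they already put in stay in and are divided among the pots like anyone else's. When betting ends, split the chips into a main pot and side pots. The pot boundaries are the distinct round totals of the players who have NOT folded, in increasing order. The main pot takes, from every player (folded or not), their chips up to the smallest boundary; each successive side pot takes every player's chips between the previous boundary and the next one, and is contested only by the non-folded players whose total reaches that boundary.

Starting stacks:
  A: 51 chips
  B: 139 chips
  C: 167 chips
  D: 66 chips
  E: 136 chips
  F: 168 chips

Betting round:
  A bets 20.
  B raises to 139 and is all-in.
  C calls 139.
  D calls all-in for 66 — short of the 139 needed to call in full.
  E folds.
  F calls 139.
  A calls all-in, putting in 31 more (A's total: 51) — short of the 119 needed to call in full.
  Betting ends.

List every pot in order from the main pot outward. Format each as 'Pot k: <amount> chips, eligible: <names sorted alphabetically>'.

Pot 1: 255 chips, eligible: A, B, C, D, F
Pot 2: 60 chips, eligible: B, C, D, F
Pot 3: 219 chips, eligible: B, C, F

Derivation:
Contributions: A=51, B=139, C=139, D=66, F=139
Folded: E
Pot levels (distinct totals of non-folded players): 51, 66, 139
Layer 1-51: 51 each from A, B, C, D, F = 51*5 = 255 chips; eligible A, B, C, D, F
Layer 52-66: 15 each from B, C, D, F = 15*4 = 60 chips; eligible B, C, D, F
Layer 67-139: 73 each from B, C, F = 73*3 = 219 chips; eligible B, C, F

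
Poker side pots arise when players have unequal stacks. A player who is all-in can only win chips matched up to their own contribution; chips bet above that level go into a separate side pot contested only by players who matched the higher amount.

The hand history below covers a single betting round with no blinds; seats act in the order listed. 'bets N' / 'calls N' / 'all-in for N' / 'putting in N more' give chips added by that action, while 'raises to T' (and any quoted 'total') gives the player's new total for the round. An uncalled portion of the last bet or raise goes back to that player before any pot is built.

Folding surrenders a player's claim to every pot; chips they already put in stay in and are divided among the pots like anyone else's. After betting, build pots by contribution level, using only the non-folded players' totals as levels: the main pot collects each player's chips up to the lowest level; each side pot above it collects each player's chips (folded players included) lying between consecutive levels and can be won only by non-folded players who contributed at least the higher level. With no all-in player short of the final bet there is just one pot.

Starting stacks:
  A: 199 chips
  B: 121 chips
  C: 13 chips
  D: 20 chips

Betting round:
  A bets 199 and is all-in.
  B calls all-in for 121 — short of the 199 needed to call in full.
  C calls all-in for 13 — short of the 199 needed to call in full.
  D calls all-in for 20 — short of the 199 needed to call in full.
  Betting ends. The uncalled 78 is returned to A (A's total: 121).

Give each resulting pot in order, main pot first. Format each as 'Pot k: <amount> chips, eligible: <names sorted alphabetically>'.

Pot 1: 52 chips, eligible: A, B, C, D
Pot 2: 21 chips, eligible: A, B, D
Pot 3: 202 chips, eligible: A, B

Derivation:
Contributions (after 78 returned to A): A=121, B=121, C=13, D=20
Pot levels (distinct totals of non-folded players): 13, 20, 121
Layer 1-13: 13 each from A, B, C, D = 13*4 = 52 chips; eligible A, B, C, D
Layer 14-20: 7 each from A, B, D = 7*3 = 21 chips; eligible A, B, D
Layer 21-121: 101 each from A, B = 101*2 = 202 chips; eligible A, B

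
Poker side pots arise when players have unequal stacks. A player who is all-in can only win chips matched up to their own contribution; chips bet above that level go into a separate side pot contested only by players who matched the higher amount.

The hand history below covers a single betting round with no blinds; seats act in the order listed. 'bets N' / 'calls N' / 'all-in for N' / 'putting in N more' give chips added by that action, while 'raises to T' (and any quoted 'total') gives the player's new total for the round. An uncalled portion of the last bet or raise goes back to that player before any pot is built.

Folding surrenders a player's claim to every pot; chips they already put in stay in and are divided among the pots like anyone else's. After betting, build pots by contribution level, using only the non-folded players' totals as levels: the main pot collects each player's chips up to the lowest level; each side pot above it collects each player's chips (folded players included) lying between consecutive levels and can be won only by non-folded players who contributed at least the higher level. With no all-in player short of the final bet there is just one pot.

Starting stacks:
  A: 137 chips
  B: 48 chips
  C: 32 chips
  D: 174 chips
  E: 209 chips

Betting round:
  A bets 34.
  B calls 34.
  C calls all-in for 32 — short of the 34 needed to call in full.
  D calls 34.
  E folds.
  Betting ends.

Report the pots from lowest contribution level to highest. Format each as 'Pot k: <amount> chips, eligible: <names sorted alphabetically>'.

Pot 1: 128 chips, eligible: A, B, C, D
Pot 2: 6 chips, eligible: A, B, D

Derivation:
Contributions: A=34, B=34, C=32, D=34
Folded: E
Pot levels (distinct totals of non-folded players): 32, 34
Layer 1-32: 32 each from A, B, C, D = 32*4 = 128 chips; eligible A, B, C, D
Layer 33-34: 2 each from A, B, D = 2*3 = 6 chips; eligible A, B, D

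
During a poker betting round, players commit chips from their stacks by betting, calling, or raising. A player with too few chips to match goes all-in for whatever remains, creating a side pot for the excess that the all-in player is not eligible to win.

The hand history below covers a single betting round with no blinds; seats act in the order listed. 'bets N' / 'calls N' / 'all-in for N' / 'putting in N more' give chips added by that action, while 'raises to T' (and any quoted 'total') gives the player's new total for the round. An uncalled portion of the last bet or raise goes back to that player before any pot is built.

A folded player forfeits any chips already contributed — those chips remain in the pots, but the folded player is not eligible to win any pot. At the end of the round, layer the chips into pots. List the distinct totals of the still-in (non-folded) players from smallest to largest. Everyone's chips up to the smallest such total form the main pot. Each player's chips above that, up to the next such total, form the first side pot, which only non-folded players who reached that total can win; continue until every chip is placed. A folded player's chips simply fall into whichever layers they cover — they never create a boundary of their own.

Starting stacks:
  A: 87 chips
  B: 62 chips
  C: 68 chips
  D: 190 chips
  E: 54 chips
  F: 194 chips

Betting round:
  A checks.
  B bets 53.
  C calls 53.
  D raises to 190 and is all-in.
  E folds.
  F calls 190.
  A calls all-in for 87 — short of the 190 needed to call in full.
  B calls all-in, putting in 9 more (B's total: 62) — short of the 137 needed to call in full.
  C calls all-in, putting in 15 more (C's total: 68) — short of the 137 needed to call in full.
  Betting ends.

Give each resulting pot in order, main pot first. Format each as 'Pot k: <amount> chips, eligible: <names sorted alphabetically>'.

Pot 1: 310 chips, eligible: A, B, C, D, F
Pot 2: 24 chips, eligible: A, C, D, F
Pot 3: 57 chips, eligible: A, D, F
Pot 4: 206 chips, eligible: D, F

Derivation:
Contributions: A=87, B=62, C=68, D=190, F=190
Folded: E
Pot levels (distinct totals of non-folded players): 62, 68, 87, 190
Layer 1-62: 62 each from A, B, C, D, F = 62*5 = 310 chips; eligible A, B, C, D, F
Layer 63-68: 6 each from A, C, D, F = 6*4 = 24 chips; eligible A, C, D, F
Layer 69-87: 19 each from A, D, F = 19*3 = 57 chips; eligible A, D, F
Layer 88-190: 103 each from D, F = 103*2 = 206 chips; eligible D, F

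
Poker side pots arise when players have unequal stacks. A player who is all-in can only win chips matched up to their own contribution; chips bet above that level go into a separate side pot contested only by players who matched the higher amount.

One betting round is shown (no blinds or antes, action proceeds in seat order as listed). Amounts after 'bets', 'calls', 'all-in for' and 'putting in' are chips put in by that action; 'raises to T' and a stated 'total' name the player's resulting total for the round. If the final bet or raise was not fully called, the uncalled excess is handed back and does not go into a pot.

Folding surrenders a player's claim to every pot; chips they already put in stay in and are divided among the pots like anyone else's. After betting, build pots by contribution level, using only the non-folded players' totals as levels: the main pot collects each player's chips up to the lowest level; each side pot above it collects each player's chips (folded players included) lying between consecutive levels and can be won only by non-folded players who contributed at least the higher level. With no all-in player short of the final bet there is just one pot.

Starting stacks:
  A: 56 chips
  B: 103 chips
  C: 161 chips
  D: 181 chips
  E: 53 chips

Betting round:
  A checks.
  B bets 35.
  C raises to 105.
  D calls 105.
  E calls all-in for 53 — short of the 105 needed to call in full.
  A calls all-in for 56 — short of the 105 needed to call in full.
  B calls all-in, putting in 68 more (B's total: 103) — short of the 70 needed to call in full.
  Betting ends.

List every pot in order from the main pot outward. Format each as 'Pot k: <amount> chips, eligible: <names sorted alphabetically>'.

Pot 1: 265 chips, eligible: A, B, C, D, E
Pot 2: 12 chips, eligible: A, B, C, D
Pot 3: 141 chips, eligible: B, C, D
Pot 4: 4 chips, eligible: C, D

Derivation:
Contributions: A=56, B=103, C=105, D=105, E=53
Pot levels (distinct totals of non-folded players): 53, 56, 103, 105
Layer 1-53: 53 each from A, B, C, D, E = 53*5 = 265 chips; eligible A, B, C, D, E
Layer 54-56: 3 each from A, B, C, D = 3*4 = 12 chips; eligible A, B, C, D
Layer 57-103: 47 each from B, C, D = 47*3 = 141 chips; eligible B, C, D
Layer 104-105: 2 each from C, D = 2*2 = 4 chips; eligible C, D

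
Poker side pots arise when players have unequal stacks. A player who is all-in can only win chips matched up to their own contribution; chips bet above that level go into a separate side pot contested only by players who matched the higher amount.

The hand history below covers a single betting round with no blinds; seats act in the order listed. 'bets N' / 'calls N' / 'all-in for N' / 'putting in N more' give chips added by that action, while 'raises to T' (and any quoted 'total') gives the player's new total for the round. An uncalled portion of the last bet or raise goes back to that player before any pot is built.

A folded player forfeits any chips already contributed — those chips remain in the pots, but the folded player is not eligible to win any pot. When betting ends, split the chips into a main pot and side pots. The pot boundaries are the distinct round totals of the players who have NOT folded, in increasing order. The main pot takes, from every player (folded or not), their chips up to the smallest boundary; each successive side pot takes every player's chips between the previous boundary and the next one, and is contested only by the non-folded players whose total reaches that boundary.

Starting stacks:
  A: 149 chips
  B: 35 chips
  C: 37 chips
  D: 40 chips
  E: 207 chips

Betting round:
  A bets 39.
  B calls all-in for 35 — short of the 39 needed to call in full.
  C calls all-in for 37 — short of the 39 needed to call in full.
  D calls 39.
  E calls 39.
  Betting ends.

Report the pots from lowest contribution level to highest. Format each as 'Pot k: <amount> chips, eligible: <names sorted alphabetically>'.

Pot 1: 175 chips, eligible: A, B, C, D, E
Pot 2: 8 chips, eligible: A, C, D, E
Pot 3: 6 chips, eligible: A, D, E

Derivation:
Contributions: A=39, B=35, C=37, D=39, E=39
Pot levels (distinct totals of non-folded players): 35, 37, 39
Layer 1-35: 35 each from A, B, C, D, E = 35*5 = 175 chips; eligible A, B, C, D, E
Layer 36-37: 2 each from A, C, D, E = 2*4 = 8 chips; eligible A, C, D, E
Layer 38-39: 2 each from A, D, E = 2*3 = 6 chips; eligible A, D, E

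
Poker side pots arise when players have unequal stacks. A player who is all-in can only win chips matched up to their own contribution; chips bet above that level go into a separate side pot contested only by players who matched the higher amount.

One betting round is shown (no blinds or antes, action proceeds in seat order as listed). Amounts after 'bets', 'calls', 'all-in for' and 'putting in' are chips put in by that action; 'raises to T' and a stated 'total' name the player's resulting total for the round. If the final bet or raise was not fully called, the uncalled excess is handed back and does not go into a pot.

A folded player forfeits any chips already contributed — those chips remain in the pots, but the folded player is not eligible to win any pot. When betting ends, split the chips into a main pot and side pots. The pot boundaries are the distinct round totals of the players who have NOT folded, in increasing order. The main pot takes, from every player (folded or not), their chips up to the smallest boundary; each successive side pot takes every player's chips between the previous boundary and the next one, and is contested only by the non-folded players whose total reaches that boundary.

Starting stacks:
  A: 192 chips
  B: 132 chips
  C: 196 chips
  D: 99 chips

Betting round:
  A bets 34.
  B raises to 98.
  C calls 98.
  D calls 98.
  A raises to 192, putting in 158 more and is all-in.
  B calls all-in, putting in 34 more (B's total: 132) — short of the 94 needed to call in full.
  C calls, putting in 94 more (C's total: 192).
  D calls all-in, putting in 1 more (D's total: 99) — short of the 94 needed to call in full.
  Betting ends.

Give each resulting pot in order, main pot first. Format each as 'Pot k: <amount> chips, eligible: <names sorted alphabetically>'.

Pot 1: 396 chips, eligible: A, B, C, D
Pot 2: 99 chips, eligible: A, B, C
Pot 3: 120 chips, eligible: A, C

Derivation:
Contributions: A=192, B=132, C=192, D=99
Pot levels (distinct totals of non-folded players): 99, 132, 192
Layer 1-99: 99 each from A, B, C, D = 99*4 = 396 chips; eligible A, B, C, D
Layer 100-132: 33 each from A, B, C = 33*3 = 99 chips; eligible A, B, C
Layer 133-192: 60 each from A, C = 60*2 = 120 chips; eligible A, C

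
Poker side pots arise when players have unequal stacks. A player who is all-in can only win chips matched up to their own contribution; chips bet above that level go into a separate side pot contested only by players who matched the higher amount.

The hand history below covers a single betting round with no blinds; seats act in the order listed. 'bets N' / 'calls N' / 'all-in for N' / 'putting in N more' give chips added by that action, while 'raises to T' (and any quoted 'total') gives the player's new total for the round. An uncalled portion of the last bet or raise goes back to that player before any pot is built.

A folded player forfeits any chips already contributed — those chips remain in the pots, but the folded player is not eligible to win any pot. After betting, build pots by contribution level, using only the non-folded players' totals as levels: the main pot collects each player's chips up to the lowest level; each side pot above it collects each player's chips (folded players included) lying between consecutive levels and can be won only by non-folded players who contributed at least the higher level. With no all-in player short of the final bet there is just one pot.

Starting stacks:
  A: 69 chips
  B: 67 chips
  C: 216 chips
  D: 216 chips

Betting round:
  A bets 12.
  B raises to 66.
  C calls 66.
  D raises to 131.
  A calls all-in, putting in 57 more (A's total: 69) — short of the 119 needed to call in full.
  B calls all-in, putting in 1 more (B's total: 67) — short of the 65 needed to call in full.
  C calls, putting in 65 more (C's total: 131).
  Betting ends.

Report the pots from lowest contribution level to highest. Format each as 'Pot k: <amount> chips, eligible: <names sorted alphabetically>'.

Pot 1: 268 chips, eligible: A, B, C, D
Pot 2: 6 chips, eligible: A, C, D
Pot 3: 124 chips, eligible: C, D

Derivation:
Contributions: A=69, B=67, C=131, D=131
Pot levels (distinct totals of non-folded players): 67, 69, 131
Layer 1-67: 67 each from A, B, C, D = 67*4 = 268 chips; eligible A, B, C, D
Layer 68-69: 2 each from A, C, D = 2*3 = 6 chips; eligible A, C, D
Layer 70-131: 62 each from C, D = 62*2 = 124 chips; eligible C, D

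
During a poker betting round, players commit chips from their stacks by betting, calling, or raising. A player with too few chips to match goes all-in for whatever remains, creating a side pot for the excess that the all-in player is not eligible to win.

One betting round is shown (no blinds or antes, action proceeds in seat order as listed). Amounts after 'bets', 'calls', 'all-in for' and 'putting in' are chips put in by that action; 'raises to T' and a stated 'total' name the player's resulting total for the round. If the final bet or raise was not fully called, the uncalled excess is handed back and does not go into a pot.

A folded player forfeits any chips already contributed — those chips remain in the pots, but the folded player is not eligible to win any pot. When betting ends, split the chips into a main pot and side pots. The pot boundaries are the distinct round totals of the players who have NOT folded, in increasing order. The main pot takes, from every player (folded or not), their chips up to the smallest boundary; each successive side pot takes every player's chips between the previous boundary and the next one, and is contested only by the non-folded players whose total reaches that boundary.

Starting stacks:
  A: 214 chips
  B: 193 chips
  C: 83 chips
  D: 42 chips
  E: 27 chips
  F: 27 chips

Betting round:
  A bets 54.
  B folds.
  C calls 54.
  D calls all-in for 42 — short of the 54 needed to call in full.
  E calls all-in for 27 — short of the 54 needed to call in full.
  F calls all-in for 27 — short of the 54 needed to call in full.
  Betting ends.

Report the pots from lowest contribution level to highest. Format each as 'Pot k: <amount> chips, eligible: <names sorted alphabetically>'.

Contributions: A=54, C=54, D=42, E=27, F=27
Folded: B
Pot levels (distinct totals of non-folded players): 27, 42, 54
Layer 1-27: 27 each from A, C, D, E, F = 27*5 = 135 chips; eligible A, C, D, E, F
Layer 28-42: 15 each from A, C, D = 15*3 = 45 chips; eligible A, C, D
Layer 43-54: 12 each from A, C = 12*2 = 24 chips; eligible A, C

Pot 1: 135 chips, eligible: A, C, D, E, F
Pot 2: 45 chips, eligible: A, C, D
Pot 3: 24 chips, eligible: A, C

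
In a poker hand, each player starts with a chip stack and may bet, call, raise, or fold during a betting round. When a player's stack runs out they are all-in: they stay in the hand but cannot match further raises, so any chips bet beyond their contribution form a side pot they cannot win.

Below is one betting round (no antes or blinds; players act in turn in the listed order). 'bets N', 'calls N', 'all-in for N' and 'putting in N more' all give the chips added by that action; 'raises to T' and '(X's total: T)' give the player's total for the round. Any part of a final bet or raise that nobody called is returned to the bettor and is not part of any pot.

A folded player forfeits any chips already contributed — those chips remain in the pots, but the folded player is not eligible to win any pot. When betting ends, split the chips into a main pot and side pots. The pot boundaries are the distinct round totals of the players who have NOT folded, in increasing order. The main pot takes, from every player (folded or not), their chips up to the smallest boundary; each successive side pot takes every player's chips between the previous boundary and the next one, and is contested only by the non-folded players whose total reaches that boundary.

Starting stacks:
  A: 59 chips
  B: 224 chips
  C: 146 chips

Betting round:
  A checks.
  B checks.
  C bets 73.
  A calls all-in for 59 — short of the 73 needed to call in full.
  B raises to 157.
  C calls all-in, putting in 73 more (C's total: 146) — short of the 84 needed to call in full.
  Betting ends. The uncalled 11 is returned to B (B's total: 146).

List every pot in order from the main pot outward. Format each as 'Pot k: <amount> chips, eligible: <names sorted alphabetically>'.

Contributions (after 11 returned to B): A=59, B=146, C=146
Pot levels (distinct totals of non-folded players): 59, 146
Layer 1-59: 59 each from A, B, C = 59*3 = 177 chips; eligible A, B, C
Layer 60-146: 87 each from B, C = 87*2 = 174 chips; eligible B, C

Pot 1: 177 chips, eligible: A, B, C
Pot 2: 174 chips, eligible: B, C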